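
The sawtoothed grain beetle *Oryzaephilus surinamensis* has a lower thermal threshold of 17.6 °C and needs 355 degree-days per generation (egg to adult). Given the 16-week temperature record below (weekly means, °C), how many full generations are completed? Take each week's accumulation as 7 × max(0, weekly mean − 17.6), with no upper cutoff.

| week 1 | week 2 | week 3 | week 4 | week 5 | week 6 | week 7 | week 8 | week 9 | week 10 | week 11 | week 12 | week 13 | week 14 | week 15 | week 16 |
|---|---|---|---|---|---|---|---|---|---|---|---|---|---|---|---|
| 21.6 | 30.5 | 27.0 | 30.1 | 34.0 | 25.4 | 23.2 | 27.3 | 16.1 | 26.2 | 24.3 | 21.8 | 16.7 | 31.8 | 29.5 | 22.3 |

2 generations

Weekly DD (7 × max(0, T̄ − 17.6)): 28.0, 90.3, 65.8, 87.5, 114.8, 54.6, 39.2, 67.9, 0.0, 60.2, 46.9, 29.4, 0.0, 99.4, 83.3, 32.9.
Season total = 900.2 DD.
Complete generations = ⌊900.2 / 355⌋ = 2.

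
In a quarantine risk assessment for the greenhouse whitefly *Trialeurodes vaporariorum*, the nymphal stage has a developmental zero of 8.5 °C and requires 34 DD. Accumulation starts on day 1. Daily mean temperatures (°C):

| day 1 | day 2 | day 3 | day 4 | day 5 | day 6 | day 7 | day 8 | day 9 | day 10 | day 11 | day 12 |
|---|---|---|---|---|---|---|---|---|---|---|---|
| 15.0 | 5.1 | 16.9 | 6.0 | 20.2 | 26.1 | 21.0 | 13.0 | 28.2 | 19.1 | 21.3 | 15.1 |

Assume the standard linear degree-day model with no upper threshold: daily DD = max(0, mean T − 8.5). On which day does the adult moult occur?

day 6

Daily DD above 8.5 °C: 6.5, 0.0, 8.4, 0.0, 11.7, 17.6, 12.5, 4.5, 19.7, 10.6, 12.8, 6.6.
Cumulative: 6.5, 6.5, 14.9, 14.9, 26.6, 44.2, 56.7, 61.2, 80.9, 91.5, 104.3, 110.9.
The total first reaches 34 DD on day 6.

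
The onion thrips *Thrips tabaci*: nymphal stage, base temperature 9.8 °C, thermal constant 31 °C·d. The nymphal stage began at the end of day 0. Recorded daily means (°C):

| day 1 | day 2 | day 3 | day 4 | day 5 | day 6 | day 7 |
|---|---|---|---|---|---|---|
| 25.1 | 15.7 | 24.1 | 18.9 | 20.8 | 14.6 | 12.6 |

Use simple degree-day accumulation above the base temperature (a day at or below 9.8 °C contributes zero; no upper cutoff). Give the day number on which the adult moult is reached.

Daily DD above 9.8 °C: 15.3, 5.9, 14.3, 9.1, 11.0, 4.8, 2.8.
Cumulative: 15.3, 21.2, 35.5, 44.6, 55.6, 60.4, 63.2.
The total first reaches 31 DD on day 3.

day 3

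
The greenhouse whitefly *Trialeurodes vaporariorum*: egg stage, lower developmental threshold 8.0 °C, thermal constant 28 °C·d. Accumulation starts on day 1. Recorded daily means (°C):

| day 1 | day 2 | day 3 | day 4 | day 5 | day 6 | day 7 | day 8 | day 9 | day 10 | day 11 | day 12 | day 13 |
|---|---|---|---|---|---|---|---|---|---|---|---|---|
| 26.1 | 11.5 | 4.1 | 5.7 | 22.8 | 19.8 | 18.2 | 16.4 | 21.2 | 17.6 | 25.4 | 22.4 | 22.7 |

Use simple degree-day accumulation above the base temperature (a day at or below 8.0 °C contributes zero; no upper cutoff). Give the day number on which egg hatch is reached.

day 5

Daily DD above 8.0 °C: 18.1, 3.5, 0.0, 0.0, 14.8, 11.8, 10.2, 8.4, 13.2, 9.6, 17.4, 14.4, 14.7.
Cumulative: 18.1, 21.6, 21.6, 21.6, 36.4, 48.2, 58.4, 66.8, 80.0, 89.6, 107.0, 121.4, 136.1.
The total first reaches 28 DD on day 5.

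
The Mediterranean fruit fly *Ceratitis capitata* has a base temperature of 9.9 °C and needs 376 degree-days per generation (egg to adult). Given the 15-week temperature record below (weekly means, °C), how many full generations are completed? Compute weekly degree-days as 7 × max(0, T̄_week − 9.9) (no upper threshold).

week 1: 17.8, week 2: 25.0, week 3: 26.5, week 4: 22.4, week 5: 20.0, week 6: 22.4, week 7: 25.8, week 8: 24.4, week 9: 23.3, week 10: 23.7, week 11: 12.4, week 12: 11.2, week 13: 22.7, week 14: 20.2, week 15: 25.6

3 generations

Weekly DD (7 × max(0, T̄ − 9.9)): 55.3, 105.7, 116.2, 87.5, 70.7, 87.5, 111.3, 101.5, 93.8, 96.6, 17.5, 9.1, 89.6, 72.1, 109.9.
Season total = 1224.3 DD.
Complete generations = ⌊1224.3 / 376⌋ = 3.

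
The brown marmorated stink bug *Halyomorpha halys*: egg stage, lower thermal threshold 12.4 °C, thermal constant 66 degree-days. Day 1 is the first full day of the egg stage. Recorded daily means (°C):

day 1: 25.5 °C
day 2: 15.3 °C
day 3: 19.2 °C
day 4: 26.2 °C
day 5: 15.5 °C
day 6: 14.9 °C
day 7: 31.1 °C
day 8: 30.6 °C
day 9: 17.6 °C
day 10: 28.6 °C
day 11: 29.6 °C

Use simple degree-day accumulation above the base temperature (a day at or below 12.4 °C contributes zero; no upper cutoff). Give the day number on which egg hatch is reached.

Daily DD above 12.4 °C: 13.1, 2.9, 6.8, 13.8, 3.1, 2.5, 18.7, 18.2, 5.2, 16.2, 17.2.
Cumulative: 13.1, 16.0, 22.8, 36.6, 39.7, 42.2, 60.9, 79.1, 84.3, 100.5, 117.7.
The total first reaches 66 DD on day 8.

day 8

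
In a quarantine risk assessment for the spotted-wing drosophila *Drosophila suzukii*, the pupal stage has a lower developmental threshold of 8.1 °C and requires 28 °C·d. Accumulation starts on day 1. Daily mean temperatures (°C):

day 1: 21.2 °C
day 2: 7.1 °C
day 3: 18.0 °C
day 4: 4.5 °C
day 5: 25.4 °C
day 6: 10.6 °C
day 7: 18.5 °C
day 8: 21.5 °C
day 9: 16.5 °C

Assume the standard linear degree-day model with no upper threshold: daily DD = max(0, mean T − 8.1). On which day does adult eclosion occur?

day 5

Daily DD above 8.1 °C: 13.1, 0.0, 9.9, 0.0, 17.3, 2.5, 10.4, 13.4, 8.4.
Cumulative: 13.1, 13.1, 23.0, 23.0, 40.3, 42.8, 53.2, 66.6, 75.0.
The total first reaches 28 DD on day 5.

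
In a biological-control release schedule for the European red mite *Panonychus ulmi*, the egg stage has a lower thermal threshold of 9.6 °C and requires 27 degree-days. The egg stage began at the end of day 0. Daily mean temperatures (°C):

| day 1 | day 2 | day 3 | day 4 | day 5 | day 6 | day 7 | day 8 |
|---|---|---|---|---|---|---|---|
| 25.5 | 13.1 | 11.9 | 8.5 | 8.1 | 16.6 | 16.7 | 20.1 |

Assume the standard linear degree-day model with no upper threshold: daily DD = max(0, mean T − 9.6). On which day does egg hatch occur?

Daily DD above 9.6 °C: 15.9, 3.5, 2.3, 0.0, 0.0, 7.0, 7.1, 10.5.
Cumulative: 15.9, 19.4, 21.7, 21.7, 21.7, 28.7, 35.8, 46.3.
The total first reaches 27 DD on day 6.

day 6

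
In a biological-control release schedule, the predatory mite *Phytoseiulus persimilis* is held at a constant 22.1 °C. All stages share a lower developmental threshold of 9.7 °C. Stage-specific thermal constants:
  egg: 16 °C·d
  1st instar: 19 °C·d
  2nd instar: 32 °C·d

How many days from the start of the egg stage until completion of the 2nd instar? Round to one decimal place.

5.4 days

Daily accumulation at 22.1 °C = 22.1 − 9.7 = 12.4 DD/day.
Total K = 16 + 19 + 32 = 67 DD.
Total duration = 67 / 12.4 = 5.403 ≈ 5.4 days.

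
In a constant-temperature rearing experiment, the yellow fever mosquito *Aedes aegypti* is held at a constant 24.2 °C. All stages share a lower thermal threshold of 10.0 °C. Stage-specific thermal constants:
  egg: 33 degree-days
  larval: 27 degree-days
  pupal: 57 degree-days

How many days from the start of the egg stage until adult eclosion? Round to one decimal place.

8.2 days

Daily accumulation at 24.2 °C = 24.2 − 10.0 = 14.2 DD/day.
Total K = 33 + 27 + 57 = 117 DD.
Total duration = 117 / 14.2 = 8.239 ≈ 8.2 days.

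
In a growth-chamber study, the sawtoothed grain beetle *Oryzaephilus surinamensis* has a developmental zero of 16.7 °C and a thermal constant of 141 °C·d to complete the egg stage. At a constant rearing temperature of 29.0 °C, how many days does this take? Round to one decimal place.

11.5 days

Daily accumulation = 29.0 − 16.7 = 12.3 DD/day.
Duration = 141 / 12.3 = 11.463 ≈ 11.5 days.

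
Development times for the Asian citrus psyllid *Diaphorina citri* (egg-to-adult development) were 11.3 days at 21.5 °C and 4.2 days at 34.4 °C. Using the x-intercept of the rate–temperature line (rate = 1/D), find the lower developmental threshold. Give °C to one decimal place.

13.9 °C

Under the model K = D·(T − T_b), so D₁·(T₁ − T_b) = D₂·(T₂ − T_b).
11.3·(21.5 − T_b) = 4.2·(34.4 − T_b)
T_b = (11.3·21.5 − 4.2·34.4) / (11.3 − 4.2) = 98.47 / 7.1 = 13.869 °C ≈ 13.9 °C.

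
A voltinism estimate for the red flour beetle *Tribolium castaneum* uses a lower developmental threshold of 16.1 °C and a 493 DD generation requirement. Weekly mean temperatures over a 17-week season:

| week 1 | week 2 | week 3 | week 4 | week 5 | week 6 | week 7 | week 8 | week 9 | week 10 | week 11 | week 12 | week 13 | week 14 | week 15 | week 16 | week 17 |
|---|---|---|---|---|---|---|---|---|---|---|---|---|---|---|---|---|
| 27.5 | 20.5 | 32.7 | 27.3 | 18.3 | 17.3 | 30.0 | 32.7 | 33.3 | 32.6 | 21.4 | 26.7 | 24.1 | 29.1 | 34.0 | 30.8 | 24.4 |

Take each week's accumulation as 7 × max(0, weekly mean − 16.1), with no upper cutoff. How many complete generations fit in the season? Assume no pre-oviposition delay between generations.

Weekly DD (7 × max(0, T̄ − 16.1)): 79.8, 30.8, 116.2, 78.4, 15.4, 8.4, 97.3, 116.2, 120.4, 115.5, 37.1, 74.2, 56.0, 91.0, 125.3, 102.9, 58.1.
Season total = 1323.0 DD.
Complete generations = ⌊1323.0 / 493⌋ = 2.

2 generations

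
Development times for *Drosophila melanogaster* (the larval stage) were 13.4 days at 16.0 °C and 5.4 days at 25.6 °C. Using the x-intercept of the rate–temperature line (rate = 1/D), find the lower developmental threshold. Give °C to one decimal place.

9.5 °C

Equal thermal constants: D₁(T₁ − T_b) = D₂(T₂ − T_b).
13.4·(16.0 − T_b) = 5.4·(25.6 − T_b)
T_b = (13.4·16.0 − 5.4·25.6) / (13.4 − 5.4) = 76.16 / 8.0 = 9.520 °C ≈ 9.5 °C.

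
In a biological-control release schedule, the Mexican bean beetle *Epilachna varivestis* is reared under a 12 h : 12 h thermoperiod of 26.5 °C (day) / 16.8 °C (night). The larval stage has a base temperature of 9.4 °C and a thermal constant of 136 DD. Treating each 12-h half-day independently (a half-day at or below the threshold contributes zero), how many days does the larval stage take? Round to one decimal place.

Day half: max(0, 26.5 − 9.4) × 0.5 = 17.1 × 0.5 = 8.55 DD.
Night half: max(0, 16.8 − 9.4) × 0.5 = 7.4 × 0.5 = 3.70 DD.
Per 24 h: 12.25 DD/day.
Duration = 136 / 12.25 = 11.102 ≈ 11.1 days.

11.1 days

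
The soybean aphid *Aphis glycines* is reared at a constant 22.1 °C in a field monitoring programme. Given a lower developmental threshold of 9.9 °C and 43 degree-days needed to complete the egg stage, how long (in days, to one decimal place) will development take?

3.5 days

Daily accumulation = 22.1 − 9.9 = 12.2 DD/day.
Duration = 43 / 12.2 = 3.525 ≈ 3.5 days.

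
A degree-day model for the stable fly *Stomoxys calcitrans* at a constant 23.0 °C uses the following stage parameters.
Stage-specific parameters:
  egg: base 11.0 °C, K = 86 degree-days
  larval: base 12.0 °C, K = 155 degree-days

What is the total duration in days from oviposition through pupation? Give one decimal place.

egg: 86 / (23.0 − 11.0) = 86 / 12.0 = 7.167 d.
larval: 155 / (23.0 − 12.0) = 155 / 11.0 = 14.091 d.
Sum = 21.258 ≈ 21.3 days.

21.3 days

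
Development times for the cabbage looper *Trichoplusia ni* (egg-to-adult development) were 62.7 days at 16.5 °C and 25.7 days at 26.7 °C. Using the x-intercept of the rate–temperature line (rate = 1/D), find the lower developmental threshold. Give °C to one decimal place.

Linear rate model ⇒ the product D·(T − T_b) is constant across temperatures.
62.7·(16.5 − T_b) = 25.7·(26.7 − T_b)
T_b = (62.7·16.5 − 25.7·26.7) / (62.7 − 25.7) = 348.36 / 37.0 = 9.415 °C ≈ 9.4 °C.

9.4 °C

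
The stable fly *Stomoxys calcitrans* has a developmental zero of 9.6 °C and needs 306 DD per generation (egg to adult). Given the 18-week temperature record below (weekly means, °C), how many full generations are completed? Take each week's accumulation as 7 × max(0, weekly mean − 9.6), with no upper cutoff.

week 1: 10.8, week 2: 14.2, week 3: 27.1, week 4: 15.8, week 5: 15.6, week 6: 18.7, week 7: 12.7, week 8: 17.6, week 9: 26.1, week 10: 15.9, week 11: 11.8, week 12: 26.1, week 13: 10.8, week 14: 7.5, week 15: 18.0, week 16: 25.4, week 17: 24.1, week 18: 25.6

3 generations

Weekly DD (7 × max(0, T̄ − 9.6)): 8.4, 32.2, 122.5, 43.4, 42.0, 63.7, 21.7, 56.0, 115.5, 44.1, 15.4, 115.5, 8.4, 0.0, 58.8, 110.6, 101.5, 112.0.
Season total = 1071.7 DD.
Complete generations = ⌊1071.7 / 306⌋ = 3.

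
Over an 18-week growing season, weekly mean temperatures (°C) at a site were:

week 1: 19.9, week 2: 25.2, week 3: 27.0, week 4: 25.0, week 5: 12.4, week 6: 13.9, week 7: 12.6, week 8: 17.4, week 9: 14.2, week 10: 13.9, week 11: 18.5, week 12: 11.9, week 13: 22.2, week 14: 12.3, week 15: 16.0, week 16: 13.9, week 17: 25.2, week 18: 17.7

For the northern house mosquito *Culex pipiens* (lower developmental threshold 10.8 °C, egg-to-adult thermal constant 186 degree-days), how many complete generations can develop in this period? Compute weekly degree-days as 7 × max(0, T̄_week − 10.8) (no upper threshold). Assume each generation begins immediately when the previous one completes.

4 generations

Weekly DD (7 × max(0, T̄ − 10.8)): 63.7, 100.8, 113.4, 99.4, 11.2, 21.7, 12.6, 46.2, 23.8, 21.7, 53.9, 7.7, 79.8, 10.5, 36.4, 21.7, 100.8, 48.3.
Season total = 873.6 DD.
Complete generations = ⌊873.6 / 186⌋ = 4.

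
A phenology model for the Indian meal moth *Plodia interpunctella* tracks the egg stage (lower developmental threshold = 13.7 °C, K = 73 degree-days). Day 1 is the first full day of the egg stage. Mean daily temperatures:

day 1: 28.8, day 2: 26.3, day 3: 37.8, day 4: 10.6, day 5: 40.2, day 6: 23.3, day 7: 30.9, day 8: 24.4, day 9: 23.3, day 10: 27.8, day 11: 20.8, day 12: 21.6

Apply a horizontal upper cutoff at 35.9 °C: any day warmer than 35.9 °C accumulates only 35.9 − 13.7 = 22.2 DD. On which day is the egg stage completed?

day 6

Daily DD above 13.7 °C (capped at 22.2): 15.1, 12.6, 22.2, 0.0, 22.2, 9.6, 17.2, 10.7, 9.6, 14.1, 7.1, 7.9.
Cumulative: 15.1, 27.7, 49.9, 49.9, 72.1, 81.7, 98.9, 109.6, 119.2, 133.3, 140.4, 148.3.
The total first reaches 73 DD on day 6.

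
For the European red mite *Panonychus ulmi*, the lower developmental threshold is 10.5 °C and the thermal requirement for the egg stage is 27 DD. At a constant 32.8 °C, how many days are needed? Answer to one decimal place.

1.2 days

Daily accumulation = 32.8 − 10.5 = 22.3 DD/day.
Duration = 27 / 22.3 = 1.211 ≈ 1.2 days.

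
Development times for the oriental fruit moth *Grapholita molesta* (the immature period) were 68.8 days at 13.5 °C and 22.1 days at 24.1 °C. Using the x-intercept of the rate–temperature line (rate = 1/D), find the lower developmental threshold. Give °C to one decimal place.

8.5 °C

Equal thermal constants: D₁(T₁ − T_b) = D₂(T₂ − T_b).
68.8·(13.5 − T_b) = 22.1·(24.1 − T_b)
T_b = (68.8·13.5 − 22.1·24.1) / (68.8 − 22.1) = 396.19 / 46.7 = 8.484 °C ≈ 8.5 °C.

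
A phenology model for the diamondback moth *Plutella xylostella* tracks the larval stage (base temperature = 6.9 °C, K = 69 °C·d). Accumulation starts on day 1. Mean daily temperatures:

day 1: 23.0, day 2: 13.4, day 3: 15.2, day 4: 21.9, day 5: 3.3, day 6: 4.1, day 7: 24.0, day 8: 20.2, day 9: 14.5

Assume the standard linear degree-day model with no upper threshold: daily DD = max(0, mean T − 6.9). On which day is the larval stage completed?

day 8

Daily DD above 6.9 °C: 16.1, 6.5, 8.3, 15.0, 0.0, 0.0, 17.1, 13.3, 7.6.
Cumulative: 16.1, 22.6, 30.9, 45.9, 45.9, 45.9, 63.0, 76.3, 83.9.
The total first reaches 69 DD on day 8.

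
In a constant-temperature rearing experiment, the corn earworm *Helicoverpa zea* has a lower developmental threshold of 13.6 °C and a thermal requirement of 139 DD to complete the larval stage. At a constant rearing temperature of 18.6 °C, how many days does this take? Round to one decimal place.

27.8 days

Daily accumulation = 18.6 − 13.6 = 5.0 DD/day.
Duration = 139 / 5.0 = 27.800 ≈ 27.8 days.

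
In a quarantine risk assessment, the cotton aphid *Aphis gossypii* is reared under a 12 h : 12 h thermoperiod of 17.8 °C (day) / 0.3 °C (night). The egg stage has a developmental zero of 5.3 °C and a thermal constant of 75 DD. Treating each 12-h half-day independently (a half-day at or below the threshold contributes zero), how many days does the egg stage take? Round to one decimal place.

12.0 days

Day half: max(0, 17.8 − 5.3) × 0.5 = 12.5 × 0.5 = 6.25 DD.
Night half: max(0, 0.3 − 5.3) × 0.5 = 0.0 × 0.5 = 0.00 DD.
Per 24 h: 6.25 DD/day.
Duration = 75 / 6.25 = 12.000 ≈ 12.0 days.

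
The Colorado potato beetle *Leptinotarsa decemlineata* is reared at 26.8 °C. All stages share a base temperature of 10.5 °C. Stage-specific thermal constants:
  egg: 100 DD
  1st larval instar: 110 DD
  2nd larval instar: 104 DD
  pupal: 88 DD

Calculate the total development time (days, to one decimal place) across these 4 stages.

Daily accumulation at 26.8 °C = 26.8 − 10.5 = 16.3 DD/day.
Total K = 100 + 110 + 104 + 88 = 402 DD.
Total duration = 402 / 16.3 = 24.663 ≈ 24.7 days.

24.7 days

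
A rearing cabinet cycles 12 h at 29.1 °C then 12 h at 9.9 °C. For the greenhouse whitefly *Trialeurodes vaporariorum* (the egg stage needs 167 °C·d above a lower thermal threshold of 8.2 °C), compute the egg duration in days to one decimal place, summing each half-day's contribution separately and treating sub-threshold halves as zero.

14.8 days

Day half: max(0, 29.1 − 8.2) × 0.5 = 20.9 × 0.5 = 10.45 DD.
Night half: max(0, 9.9 − 8.2) × 0.5 = 1.7 × 0.5 = 0.85 DD.
Per 24 h: 11.30 DD/day.
Duration = 167 / 11.30 = 14.779 ≈ 14.8 days.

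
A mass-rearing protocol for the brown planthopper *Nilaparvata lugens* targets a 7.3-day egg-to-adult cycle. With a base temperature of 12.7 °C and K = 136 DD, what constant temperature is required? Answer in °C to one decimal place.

31.3 °C

Required daily accumulation = 136 / 7.3 = 18.630 DD/day.
T = T_base + 18.630 = 12.7 + 18.630 = 31.330 ≈ 31.3 °C.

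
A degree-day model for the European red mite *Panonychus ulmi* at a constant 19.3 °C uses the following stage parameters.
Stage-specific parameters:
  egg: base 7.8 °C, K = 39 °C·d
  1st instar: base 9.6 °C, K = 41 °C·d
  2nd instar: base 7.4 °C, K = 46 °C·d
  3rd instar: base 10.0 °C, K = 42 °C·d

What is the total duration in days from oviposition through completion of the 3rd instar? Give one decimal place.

egg: 39 / (19.3 − 7.8) = 39 / 11.5 = 3.391 d.
1st instar: 41 / (19.3 − 9.6) = 41 / 9.7 = 4.227 d.
2nd instar: 46 / (19.3 − 7.4) = 46 / 11.9 = 3.866 d.
3rd instar: 42 / (19.3 − 10.0) = 42 / 9.3 = 4.516 d.
Sum = 16.000 ≈ 16.0 days.

16.0 days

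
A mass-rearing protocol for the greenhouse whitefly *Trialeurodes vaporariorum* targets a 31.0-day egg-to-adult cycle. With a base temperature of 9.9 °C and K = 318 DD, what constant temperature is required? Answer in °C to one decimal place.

20.2 °C

Required daily accumulation = 318 / 31.0 = 10.258 DD/day.
T = T_base + 10.258 = 9.9 + 10.258 = 20.158 ≈ 20.2 °C.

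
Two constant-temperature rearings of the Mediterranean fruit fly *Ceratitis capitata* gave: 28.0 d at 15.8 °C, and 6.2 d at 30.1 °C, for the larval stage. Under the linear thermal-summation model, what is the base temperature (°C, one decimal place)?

11.7 °C

Under the model K = D·(T − T_b), so D₁·(T₁ − T_b) = D₂·(T₂ − T_b).
28.0·(15.8 − T_b) = 6.2·(30.1 − T_b)
T_b = (28.0·15.8 − 6.2·30.1) / (28.0 − 6.2) = 255.78 / 21.8 = 11.733 °C ≈ 11.7 °C.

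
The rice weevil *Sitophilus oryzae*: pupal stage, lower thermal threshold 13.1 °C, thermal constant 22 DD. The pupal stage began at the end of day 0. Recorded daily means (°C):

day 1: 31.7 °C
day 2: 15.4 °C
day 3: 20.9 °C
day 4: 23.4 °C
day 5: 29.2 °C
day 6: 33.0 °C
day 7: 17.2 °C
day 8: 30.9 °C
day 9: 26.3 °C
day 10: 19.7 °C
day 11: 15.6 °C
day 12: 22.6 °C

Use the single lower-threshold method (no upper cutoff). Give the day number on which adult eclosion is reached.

day 3

Daily DD above 13.1 °C: 18.6, 2.3, 7.8, 10.3, 16.1, 19.9, 4.1, 17.8, 13.2, 6.6, 2.5, 9.5.
Cumulative: 18.6, 20.9, 28.7, 39.0, 55.1, 75.0, 79.1, 96.9, 110.1, 116.7, 119.2, 128.7.
The total first reaches 22 DD on day 3.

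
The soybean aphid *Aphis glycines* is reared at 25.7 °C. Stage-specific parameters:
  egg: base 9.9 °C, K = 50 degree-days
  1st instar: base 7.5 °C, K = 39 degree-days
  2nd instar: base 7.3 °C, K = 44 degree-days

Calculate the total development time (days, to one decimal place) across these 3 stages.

egg: 50 / (25.7 − 9.9) = 50 / 15.8 = 3.165 d.
1st instar: 39 / (25.7 − 7.5) = 39 / 18.2 = 2.143 d.
2nd instar: 44 / (25.7 − 7.3) = 44 / 18.4 = 2.391 d.
Sum = 7.699 ≈ 7.7 days.

7.7 days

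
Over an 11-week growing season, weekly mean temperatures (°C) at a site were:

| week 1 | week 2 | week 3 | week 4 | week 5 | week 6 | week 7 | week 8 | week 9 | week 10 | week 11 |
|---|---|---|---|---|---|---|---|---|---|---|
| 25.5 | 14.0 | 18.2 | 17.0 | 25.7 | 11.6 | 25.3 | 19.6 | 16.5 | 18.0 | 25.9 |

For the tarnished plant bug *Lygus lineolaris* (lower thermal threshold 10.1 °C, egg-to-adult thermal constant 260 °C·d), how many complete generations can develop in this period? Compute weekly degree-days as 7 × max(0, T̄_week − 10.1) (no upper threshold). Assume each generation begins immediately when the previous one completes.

2 generations

Weekly DD (7 × max(0, T̄ − 10.1)): 107.8, 27.3, 56.7, 48.3, 109.2, 10.5, 106.4, 66.5, 44.8, 55.3, 110.6.
Season total = 743.4 DD.
Complete generations = ⌊743.4 / 260⌋ = 2.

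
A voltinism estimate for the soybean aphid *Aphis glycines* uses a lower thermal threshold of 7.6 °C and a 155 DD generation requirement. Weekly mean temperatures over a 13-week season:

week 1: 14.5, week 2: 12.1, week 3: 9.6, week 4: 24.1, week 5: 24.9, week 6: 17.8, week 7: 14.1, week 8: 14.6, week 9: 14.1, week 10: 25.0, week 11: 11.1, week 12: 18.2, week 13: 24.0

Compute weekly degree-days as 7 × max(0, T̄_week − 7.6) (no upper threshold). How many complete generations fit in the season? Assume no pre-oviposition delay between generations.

Weekly DD (7 × max(0, T̄ − 7.6)): 48.3, 31.5, 14.0, 115.5, 121.1, 71.4, 45.5, 49.0, 45.5, 121.8, 24.5, 74.2, 114.8.
Season total = 877.1 DD.
Complete generations = ⌊877.1 / 155⌋ = 5.

5 generations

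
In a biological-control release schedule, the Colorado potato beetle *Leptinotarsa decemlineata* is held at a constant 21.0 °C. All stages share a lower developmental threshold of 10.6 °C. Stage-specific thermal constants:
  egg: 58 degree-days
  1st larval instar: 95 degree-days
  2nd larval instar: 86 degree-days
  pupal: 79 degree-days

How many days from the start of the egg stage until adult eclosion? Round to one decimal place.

Daily accumulation at 21.0 °C = 21.0 − 10.6 = 10.4 DD/day.
Total K = 58 + 95 + 86 + 79 = 318 DD.
Total duration = 318 / 10.4 = 30.577 ≈ 30.6 days.

30.6 days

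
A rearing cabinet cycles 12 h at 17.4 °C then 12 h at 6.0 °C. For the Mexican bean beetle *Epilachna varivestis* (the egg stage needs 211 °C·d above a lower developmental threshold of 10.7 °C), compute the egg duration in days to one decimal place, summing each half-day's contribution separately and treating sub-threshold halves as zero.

63.0 days

Day half: max(0, 17.4 − 10.7) × 0.5 = 6.7 × 0.5 = 3.35 DD.
Night half: max(0, 6.0 − 10.7) × 0.5 = 0.0 × 0.5 = 0.00 DD.
Per 24 h: 3.35 DD/day.
Duration = 211 / 3.35 = 62.985 ≈ 63.0 days.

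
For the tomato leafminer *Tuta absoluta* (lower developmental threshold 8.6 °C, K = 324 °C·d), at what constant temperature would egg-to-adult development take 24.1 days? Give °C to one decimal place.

Required daily accumulation = 324 / 24.1 = 13.444 DD/day.
T = T_base + 13.444 = 8.6 + 13.444 = 22.044 ≈ 22.0 °C.

22.0 °C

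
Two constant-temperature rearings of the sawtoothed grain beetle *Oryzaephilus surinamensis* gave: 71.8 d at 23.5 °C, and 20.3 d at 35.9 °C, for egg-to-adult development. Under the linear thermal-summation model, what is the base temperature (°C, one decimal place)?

18.6 °C

Linear rate model ⇒ the product D·(T − T_b) is constant across temperatures.
71.8·(23.5 − T_b) = 20.3·(35.9 − T_b)
T_b = (71.8·23.5 − 20.3·35.9) / (71.8 − 20.3) = 958.53 / 51.5 = 18.612 °C ≈ 18.6 °C.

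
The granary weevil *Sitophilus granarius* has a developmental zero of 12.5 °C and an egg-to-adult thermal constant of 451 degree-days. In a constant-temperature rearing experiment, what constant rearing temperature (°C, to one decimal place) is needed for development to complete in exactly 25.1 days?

30.5 °C

Required daily accumulation = 451 / 25.1 = 17.968 DD/day.
T = T_base + 17.968 = 12.5 + 17.968 = 30.468 ≈ 30.5 °C.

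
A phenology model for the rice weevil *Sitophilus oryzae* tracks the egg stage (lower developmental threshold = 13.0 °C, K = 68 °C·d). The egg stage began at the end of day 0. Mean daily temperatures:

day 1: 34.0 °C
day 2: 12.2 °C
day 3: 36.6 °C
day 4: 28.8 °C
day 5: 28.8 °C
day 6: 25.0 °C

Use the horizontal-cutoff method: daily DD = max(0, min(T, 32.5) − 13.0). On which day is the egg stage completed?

Daily DD above 13.0 °C (capped at 19.5): 19.5, 0.0, 19.5, 15.8, 15.8, 12.0.
Cumulative: 19.5, 19.5, 39.0, 54.8, 70.6, 82.6.
The total first reaches 68 DD on day 5.

day 5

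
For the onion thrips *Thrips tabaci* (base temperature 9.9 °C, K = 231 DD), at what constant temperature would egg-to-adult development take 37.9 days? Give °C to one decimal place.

16.0 °C

Required daily accumulation = 231 / 37.9 = 6.095 DD/day.
T = T_base + 6.095 = 9.9 + 6.095 = 15.995 ≈ 16.0 °C.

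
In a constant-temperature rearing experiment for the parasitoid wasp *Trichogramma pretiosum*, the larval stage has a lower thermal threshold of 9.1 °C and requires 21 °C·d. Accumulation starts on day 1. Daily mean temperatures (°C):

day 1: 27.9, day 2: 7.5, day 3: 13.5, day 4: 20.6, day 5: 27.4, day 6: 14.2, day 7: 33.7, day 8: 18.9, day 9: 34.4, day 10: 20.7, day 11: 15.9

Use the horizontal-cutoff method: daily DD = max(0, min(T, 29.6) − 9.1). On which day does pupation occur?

Daily DD above 9.1 °C (capped at 20.5): 18.8, 0.0, 4.4, 11.5, 18.3, 5.1, 20.5, 9.8, 20.5, 11.6, 6.8.
Cumulative: 18.8, 18.8, 23.2, 34.7, 53.0, 58.1, 78.6, 88.4, 108.9, 120.5, 127.3.
The total first reaches 21 DD on day 3.

day 3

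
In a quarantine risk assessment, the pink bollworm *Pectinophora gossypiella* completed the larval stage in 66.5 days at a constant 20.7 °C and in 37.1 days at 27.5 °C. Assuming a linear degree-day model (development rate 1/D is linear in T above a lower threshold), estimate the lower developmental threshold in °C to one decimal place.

12.1 °C

Linear rate model ⇒ the product D·(T − T_b) is constant across temperatures.
66.5·(20.7 − T_b) = 37.1·(27.5 − T_b)
T_b = (66.5·20.7 − 37.1·27.5) / (66.5 − 37.1) = 356.30 / 29.4 = 12.119 °C ≈ 12.1 °C.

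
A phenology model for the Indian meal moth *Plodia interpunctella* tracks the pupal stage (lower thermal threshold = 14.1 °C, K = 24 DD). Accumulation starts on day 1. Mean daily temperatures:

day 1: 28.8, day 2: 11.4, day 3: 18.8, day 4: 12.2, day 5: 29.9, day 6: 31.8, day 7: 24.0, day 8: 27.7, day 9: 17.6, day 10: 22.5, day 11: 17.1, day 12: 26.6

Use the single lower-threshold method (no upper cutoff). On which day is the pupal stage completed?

Daily DD above 14.1 °C: 14.7, 0.0, 4.7, 0.0, 15.8, 17.7, 9.9, 13.6, 3.5, 8.4, 3.0, 12.5.
Cumulative: 14.7, 14.7, 19.4, 19.4, 35.2, 52.9, 62.8, 76.4, 79.9, 88.3, 91.3, 103.8.
The total first reaches 24 DD on day 5.

day 5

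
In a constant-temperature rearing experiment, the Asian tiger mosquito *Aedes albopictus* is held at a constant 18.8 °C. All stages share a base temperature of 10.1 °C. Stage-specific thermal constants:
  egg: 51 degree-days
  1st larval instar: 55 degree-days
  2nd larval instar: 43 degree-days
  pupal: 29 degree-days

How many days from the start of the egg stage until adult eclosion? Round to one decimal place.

Daily accumulation at 18.8 °C = 18.8 − 10.1 = 8.7 DD/day.
Total K = 51 + 55 + 43 + 29 = 178 DD.
Total duration = 178 / 8.7 = 20.460 ≈ 20.5 days.

20.5 days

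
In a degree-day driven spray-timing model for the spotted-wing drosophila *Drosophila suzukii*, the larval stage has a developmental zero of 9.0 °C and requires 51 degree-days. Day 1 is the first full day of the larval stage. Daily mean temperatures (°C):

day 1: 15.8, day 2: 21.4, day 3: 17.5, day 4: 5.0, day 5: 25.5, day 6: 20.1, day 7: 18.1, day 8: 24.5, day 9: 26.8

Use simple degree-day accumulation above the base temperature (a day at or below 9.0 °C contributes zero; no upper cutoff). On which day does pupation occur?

day 6

Daily DD above 9.0 °C: 6.8, 12.4, 8.5, 0.0, 16.5, 11.1, 9.1, 15.5, 17.8.
Cumulative: 6.8, 19.2, 27.7, 27.7, 44.2, 55.3, 64.4, 79.9, 97.7.
The total first reaches 51 DD on day 6.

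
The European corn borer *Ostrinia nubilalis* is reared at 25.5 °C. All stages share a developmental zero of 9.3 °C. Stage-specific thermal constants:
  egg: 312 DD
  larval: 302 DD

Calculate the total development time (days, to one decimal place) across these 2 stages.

37.9 days

Daily accumulation at 25.5 °C = 25.5 − 9.3 = 16.2 DD/day.
Total K = 312 + 302 = 614 DD.
Total duration = 614 / 16.2 = 37.901 ≈ 37.9 days.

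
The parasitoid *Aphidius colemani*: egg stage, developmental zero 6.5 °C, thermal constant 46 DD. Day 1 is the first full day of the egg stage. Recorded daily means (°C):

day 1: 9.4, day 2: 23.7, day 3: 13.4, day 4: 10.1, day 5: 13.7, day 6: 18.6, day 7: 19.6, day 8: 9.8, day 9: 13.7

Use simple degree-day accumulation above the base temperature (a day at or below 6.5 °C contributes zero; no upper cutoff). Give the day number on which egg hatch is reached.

Daily DD above 6.5 °C: 2.9, 17.2, 6.9, 3.6, 7.2, 12.1, 13.1, 3.3, 7.2.
Cumulative: 2.9, 20.1, 27.0, 30.6, 37.8, 49.9, 63.0, 66.3, 73.5.
The total first reaches 46 DD on day 6.

day 6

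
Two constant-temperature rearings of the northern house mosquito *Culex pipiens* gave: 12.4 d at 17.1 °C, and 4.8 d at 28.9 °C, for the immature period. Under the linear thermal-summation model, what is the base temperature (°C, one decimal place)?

9.6 °C

Linear rate model ⇒ the product D·(T − T_b) is constant across temperatures.
12.4·(17.1 − T_b) = 4.8·(28.9 − T_b)
T_b = (12.4·17.1 − 4.8·28.9) / (12.4 − 4.8) = 73.32 / 7.6 = 9.647 °C ≈ 9.6 °C.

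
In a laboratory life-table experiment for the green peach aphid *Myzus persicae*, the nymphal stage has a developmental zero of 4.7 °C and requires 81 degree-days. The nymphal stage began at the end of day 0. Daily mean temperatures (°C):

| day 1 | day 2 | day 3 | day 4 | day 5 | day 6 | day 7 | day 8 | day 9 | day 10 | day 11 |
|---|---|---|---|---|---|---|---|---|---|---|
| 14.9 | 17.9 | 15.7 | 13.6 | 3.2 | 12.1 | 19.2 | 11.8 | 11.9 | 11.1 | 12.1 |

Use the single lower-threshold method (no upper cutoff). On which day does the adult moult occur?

Daily DD above 4.7 °C: 10.2, 13.2, 11.0, 8.9, 0.0, 7.4, 14.5, 7.1, 7.2, 6.4, 7.4.
Cumulative: 10.2, 23.4, 34.4, 43.3, 43.3, 50.7, 65.2, 72.3, 79.5, 85.9, 93.3.
The total first reaches 81 DD on day 10.

day 10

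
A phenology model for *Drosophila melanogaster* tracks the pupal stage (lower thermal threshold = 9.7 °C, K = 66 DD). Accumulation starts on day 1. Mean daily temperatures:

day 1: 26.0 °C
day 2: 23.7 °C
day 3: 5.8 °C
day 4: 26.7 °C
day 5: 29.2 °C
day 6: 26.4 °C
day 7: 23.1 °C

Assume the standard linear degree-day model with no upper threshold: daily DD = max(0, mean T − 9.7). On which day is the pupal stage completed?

day 5

Daily DD above 9.7 °C: 16.3, 14.0, 0.0, 17.0, 19.5, 16.7, 13.4.
Cumulative: 16.3, 30.3, 30.3, 47.3, 66.8, 83.5, 96.9.
The total first reaches 66 DD on day 5.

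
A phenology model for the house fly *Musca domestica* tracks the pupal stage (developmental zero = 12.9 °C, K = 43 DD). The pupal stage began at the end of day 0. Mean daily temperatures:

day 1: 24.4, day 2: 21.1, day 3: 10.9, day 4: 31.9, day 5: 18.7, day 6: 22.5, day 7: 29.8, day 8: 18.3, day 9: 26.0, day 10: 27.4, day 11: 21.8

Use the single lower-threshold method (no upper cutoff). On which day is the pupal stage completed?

day 5

Daily DD above 12.9 °C: 11.5, 8.2, 0.0, 19.0, 5.8, 9.6, 16.9, 5.4, 13.1, 14.5, 8.9.
Cumulative: 11.5, 19.7, 19.7, 38.7, 44.5, 54.1, 71.0, 76.4, 89.5, 104.0, 112.9.
The total first reaches 43 DD on day 5.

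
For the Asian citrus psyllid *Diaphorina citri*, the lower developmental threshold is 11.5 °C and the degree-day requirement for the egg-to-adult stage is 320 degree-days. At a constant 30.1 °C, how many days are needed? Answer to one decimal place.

Daily accumulation = 30.1 − 11.5 = 18.6 DD/day.
Duration = 320 / 18.6 = 17.204 ≈ 17.2 days.

17.2 days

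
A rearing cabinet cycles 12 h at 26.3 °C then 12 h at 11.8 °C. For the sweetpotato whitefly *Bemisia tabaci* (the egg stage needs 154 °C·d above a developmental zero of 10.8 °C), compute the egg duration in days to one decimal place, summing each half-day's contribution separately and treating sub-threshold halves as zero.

Day half: max(0, 26.3 − 10.8) × 0.5 = 15.5 × 0.5 = 7.75 DD.
Night half: max(0, 11.8 − 10.8) × 0.5 = 1.0 × 0.5 = 0.50 DD.
Per 24 h: 8.25 DD/day.
Duration = 154 / 8.25 = 18.667 ≈ 18.7 days.

18.7 days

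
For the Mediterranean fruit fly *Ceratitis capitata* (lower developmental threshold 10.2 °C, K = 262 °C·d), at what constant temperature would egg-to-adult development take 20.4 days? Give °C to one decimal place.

Required daily accumulation = 262 / 20.4 = 12.843 DD/day.
T = T_base + 12.843 = 10.2 + 12.843 = 23.043 ≈ 23.0 °C.

23.0 °C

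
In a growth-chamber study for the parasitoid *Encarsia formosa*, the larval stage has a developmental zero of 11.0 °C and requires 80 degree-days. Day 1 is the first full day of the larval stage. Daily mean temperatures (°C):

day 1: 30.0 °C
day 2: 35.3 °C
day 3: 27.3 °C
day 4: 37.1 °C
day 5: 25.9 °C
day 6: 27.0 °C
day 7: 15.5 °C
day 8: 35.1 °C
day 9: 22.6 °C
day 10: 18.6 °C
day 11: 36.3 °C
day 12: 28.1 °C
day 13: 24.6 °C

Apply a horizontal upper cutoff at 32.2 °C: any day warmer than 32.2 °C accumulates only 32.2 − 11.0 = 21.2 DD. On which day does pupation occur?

day 5

Daily DD above 11.0 °C (capped at 21.2): 19.0, 21.2, 16.3, 21.2, 14.9, 16.0, 4.5, 21.2, 11.6, 7.6, 21.2, 17.1, 13.6.
Cumulative: 19.0, 40.2, 56.5, 77.7, 92.6, 108.6, 113.1, 134.3, 145.9, 153.5, 174.7, 191.8, 205.4.
The total first reaches 80 DD on day 5.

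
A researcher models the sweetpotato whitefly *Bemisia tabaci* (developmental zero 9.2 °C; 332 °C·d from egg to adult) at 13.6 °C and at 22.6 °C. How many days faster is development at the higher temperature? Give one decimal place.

50.7 days

At 13.6 °C: 332 / (13.6 − 9.2) = 332 / 4.4 = 75.455 d.
At 22.6 °C: 332 / (22.6 − 9.2) = 332 / 13.4 = 24.776 d.
Difference = |75.455 − 24.776| = 50.678 ≈ 50.7 days.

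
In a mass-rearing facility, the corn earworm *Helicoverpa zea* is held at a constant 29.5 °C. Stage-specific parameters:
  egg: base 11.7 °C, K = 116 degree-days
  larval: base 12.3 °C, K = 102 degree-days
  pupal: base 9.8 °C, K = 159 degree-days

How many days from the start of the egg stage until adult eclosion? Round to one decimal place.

20.5 days

egg: 116 / (29.5 − 11.7) = 116 / 17.8 = 6.517 d.
larval: 102 / (29.5 − 12.3) = 102 / 17.2 = 5.930 d.
pupal: 159 / (29.5 − 9.8) = 159 / 19.7 = 8.071 d.
Sum = 20.518 ≈ 20.5 days.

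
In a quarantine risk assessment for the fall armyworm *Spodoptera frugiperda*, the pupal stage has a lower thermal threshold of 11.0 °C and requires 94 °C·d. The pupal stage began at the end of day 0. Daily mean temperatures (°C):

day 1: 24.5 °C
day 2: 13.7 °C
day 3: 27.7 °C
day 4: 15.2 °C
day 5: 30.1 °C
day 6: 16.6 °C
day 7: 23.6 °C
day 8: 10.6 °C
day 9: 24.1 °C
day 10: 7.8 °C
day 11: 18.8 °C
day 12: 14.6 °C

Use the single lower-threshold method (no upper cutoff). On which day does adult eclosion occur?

day 11

Daily DD above 11.0 °C: 13.5, 2.7, 16.7, 4.2, 19.1, 5.6, 12.6, 0.0, 13.1, 0.0, 7.8, 3.6.
Cumulative: 13.5, 16.2, 32.9, 37.1, 56.2, 61.8, 74.4, 74.4, 87.5, 87.5, 95.3, 98.9.
The total first reaches 94 DD on day 11.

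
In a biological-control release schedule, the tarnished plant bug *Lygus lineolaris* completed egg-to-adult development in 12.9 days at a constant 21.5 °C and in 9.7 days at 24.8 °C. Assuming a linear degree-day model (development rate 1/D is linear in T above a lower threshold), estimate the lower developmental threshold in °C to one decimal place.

11.5 °C

Linear rate model ⇒ the product D·(T − T_b) is constant across temperatures.
12.9·(21.5 − T_b) = 9.7·(24.8 − T_b)
T_b = (12.9·21.5 − 9.7·24.8) / (12.9 − 9.7) = 36.79 / 3.2 = 11.497 °C ≈ 11.5 °C.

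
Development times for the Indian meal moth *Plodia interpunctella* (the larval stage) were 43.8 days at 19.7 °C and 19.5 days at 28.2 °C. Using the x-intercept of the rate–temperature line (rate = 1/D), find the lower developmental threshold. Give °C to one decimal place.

Under the model K = D·(T − T_b), so D₁·(T₁ − T_b) = D₂·(T₂ − T_b).
43.8·(19.7 − T_b) = 19.5·(28.2 − T_b)
T_b = (43.8·19.7 − 19.5·28.2) / (43.8 − 19.5) = 312.96 / 24.3 = 12.879 °C ≈ 12.9 °C.

12.9 °C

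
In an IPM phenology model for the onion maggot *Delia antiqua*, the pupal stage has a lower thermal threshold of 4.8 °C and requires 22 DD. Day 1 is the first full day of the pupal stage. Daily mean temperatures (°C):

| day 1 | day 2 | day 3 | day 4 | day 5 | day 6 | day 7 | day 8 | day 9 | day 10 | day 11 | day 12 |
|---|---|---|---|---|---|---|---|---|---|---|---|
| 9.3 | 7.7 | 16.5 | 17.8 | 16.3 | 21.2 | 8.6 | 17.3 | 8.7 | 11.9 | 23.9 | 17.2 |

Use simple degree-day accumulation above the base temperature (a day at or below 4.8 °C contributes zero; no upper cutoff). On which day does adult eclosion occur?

Daily DD above 4.8 °C: 4.5, 2.9, 11.7, 13.0, 11.5, 16.4, 3.8, 12.5, 3.9, 7.1, 19.1, 12.4.
Cumulative: 4.5, 7.4, 19.1, 32.1, 43.6, 60.0, 63.8, 76.3, 80.2, 87.3, 106.4, 118.8.
The total first reaches 22 DD on day 4.

day 4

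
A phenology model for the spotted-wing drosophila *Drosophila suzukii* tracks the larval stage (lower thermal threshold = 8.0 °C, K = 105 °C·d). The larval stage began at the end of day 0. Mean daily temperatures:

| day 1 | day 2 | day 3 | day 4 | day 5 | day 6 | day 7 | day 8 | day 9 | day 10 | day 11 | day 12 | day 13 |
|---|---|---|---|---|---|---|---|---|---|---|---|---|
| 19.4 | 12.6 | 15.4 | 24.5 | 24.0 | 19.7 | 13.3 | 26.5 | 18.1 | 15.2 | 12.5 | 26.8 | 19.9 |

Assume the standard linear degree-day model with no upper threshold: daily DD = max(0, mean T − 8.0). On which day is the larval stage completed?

Daily DD above 8.0 °C: 11.4, 4.6, 7.4, 16.5, 16.0, 11.7, 5.3, 18.5, 10.1, 7.2, 4.5, 18.8, 11.9.
Cumulative: 11.4, 16.0, 23.4, 39.9, 55.9, 67.6, 72.9, 91.4, 101.5, 108.7, 113.2, 132.0, 143.9.
The total first reaches 105 DD on day 10.

day 10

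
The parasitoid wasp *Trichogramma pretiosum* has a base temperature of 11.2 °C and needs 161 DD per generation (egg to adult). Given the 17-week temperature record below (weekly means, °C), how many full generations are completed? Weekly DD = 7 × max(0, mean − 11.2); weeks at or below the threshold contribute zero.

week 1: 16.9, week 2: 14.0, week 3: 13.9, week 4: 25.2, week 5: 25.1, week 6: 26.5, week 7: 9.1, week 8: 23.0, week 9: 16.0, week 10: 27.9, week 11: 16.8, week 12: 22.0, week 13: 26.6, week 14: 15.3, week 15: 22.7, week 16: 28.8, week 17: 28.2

7 generations

Weekly DD (7 × max(0, T̄ − 11.2)): 39.9, 19.6, 18.9, 98.0, 97.3, 107.1, 0.0, 82.6, 33.6, 116.9, 39.2, 75.6, 107.8, 28.7, 80.5, 123.2, 119.0.
Season total = 1187.9 DD.
Complete generations = ⌊1187.9 / 161⌋ = 7.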